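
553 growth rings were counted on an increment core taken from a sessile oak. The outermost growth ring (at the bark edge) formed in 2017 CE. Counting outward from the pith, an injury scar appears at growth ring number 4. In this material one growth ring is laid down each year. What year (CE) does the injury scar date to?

The injury scar sits at growth ring 4 from the pith, so 553 − 4 = 549 growth rings formed after it.
2017 − 549 = 1468 CE.

1468 CE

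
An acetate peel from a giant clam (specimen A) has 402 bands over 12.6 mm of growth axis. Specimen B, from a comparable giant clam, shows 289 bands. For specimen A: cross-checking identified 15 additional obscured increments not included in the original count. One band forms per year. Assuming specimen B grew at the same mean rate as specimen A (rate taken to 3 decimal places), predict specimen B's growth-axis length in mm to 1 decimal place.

8.7 mm

Specimen A: correcting the raw count gives 402 + 15 = 417 true bands.
A: Extension rate ≈ 12.6 / 417 = 0.030 mm per year.
Length of B = 0.030 × 289 = 8.7 mm.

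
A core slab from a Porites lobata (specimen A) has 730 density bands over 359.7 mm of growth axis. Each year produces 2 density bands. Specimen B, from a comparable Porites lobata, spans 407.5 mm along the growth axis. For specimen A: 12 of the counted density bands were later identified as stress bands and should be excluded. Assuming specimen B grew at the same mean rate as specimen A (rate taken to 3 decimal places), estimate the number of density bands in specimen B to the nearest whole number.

813 density bands

Specimen A: true density band count = 730 − 12 = 718.
Specimen A: 718 density bands at 2 per year is 718 / 2 = 359 years.
A: 359.7 mm over 359 years gives 359.7 / 359 ≈ 1.002 mm/year.
For B, 407.5 / 1.002 = 406.69 years; at 2 density bands per year that is 406.69 × 2 ≈ 813 density bands.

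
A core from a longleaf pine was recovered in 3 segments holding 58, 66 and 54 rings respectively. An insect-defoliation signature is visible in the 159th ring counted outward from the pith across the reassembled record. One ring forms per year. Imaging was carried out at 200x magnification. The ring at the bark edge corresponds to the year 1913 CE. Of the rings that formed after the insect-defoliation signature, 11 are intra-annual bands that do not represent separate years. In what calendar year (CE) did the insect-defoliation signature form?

Total rings = 58 + 66 + 54 = 178.
178 − 159 = 19 rings lie beyond the insect-defoliation signature toward the bark edge.
Removing the 11 false rings leaves 19 − 11 = 8 true rings beyond the insect-defoliation signature.
The ring at the bark edge is 1913 CE, so the insect-defoliation signature dates to 1913 − 8 = 1905 CE.

1905 CE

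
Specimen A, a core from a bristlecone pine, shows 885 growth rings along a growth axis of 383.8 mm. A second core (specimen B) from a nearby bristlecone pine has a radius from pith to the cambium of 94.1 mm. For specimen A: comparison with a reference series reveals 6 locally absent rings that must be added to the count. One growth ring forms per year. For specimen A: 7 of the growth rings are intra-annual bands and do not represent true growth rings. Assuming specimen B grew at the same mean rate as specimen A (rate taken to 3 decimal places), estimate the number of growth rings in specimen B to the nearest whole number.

Specimen A: true growth ring count = 885 − 7 + 6 = 884.
A: 383.8 mm over 884 years gives 383.8 / 884 ≈ 0.434 mm/year.
B spans 94.1 / 0.434 = 216.82 years ≈ 217 growth rings.

217 growth rings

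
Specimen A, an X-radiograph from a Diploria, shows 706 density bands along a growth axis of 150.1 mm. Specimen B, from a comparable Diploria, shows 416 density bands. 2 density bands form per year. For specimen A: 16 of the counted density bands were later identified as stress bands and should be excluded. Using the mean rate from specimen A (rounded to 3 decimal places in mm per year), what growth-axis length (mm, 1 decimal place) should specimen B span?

Specimen A: adjusted count: 706 − 16 = 690 density bands.
Specimen A: 690 density bands at 2 per year is 690 / 2 = 345 years.
A: 150.1 mm over 345 years gives 150.1 / 345 ≈ 0.435 mm/year.
Specimen B: 416 density bands at 2 per year is 416 / 2 = 208 years. For B, 0.435 mm/year × 208 years = 90.5 mm.

90.5 mm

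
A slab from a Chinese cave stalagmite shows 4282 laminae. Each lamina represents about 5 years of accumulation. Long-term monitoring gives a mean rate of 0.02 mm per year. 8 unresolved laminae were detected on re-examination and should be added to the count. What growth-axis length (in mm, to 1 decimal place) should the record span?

True lamina count = 4282 + 8 = 4290.
At 5 years per lamina, 4290 × 5 = 21450 years.
Predicted length = 0.02 mm/year × 21450 years = 429.0 mm.

429.0 mm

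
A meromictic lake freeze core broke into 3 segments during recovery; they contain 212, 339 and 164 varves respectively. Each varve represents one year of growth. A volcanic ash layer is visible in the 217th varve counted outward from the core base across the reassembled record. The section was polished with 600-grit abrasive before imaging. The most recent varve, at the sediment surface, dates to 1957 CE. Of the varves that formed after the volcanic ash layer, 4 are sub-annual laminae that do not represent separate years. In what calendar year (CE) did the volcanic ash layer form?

1463 CE

Total varves = 212 + 339 + 164 = 715.
The volcanic ash layer sits at varve 217 from the core base, so 715 − 217 = 498 varves formed after it.
Removing the 4 false varves leaves 498 − 4 = 494 true varves beyond the volcanic ash layer.
Counting back 494 years from 1957 CE places the volcanic ash layer in 1957 − 494 = 1463 CE.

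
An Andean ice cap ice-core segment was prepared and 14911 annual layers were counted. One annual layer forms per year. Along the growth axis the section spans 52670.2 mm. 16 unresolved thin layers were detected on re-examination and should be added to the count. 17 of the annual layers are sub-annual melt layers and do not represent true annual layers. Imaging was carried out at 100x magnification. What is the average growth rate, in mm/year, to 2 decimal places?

Adjusted count: 14911 − 17 + 16 = 14910 annual layers.
Mean rate = 52670.2 mm / 14910 years ≈ 3.53 mm/year.

3.53 mm/year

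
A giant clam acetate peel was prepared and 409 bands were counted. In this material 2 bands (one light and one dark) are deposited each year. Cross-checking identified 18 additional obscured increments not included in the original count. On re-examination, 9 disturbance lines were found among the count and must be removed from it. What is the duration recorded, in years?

Correcting the raw count gives 409 − 9 + 18 = 418 true bands.
Dividing by 2 bands per year: 418 / 2 = 209 years.

209 years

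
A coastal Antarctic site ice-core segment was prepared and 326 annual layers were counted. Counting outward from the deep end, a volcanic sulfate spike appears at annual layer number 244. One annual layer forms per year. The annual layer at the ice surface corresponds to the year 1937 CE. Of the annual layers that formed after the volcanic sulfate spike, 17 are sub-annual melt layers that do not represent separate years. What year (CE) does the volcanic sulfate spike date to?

Between annual layer 244 and the ice surface there are 326 − 244 = 82 annual layers.
Removing the 17 false annual layers leaves 82 − 17 = 65 true annual layers beyond the volcanic sulfate spike.
The annual layer at the ice surface is 1937 CE, so the volcanic sulfate spike dates to 1937 − 65 = 1872 CE.

1872 CE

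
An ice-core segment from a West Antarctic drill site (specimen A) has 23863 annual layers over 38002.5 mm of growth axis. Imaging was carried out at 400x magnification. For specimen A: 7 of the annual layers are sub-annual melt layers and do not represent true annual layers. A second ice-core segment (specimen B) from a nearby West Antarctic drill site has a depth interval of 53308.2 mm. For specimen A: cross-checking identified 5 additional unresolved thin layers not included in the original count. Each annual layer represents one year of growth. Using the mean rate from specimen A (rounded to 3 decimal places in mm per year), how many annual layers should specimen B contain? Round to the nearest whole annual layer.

33464 annual layers

Specimen A: true annual layer count = 23863 − 7 + 5 = 23861.
A: Mean rate = 38002.5 mm / 23861 years ≈ 1.593 mm/yr.
Specimen B: 53308.2 mm / 1.593 mm per year = 33464.03 years ≈ 33464 annual layers.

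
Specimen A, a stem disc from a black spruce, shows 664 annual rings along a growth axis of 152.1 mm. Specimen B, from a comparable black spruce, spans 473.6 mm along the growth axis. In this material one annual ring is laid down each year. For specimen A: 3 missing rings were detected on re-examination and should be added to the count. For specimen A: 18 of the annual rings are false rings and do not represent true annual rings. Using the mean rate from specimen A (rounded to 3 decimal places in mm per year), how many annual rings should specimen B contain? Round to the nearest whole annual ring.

Specimen A: adjusted count: 664 − 18 + 3 = 649 annual rings.
A: 152.1 mm over 649 years gives 152.1 / 649 ≈ 0.234 mm/year.
Specimen B: 473.6 mm / 0.234 mm per year = 2023.93 years ≈ 2024 annual rings.

2024 annual rings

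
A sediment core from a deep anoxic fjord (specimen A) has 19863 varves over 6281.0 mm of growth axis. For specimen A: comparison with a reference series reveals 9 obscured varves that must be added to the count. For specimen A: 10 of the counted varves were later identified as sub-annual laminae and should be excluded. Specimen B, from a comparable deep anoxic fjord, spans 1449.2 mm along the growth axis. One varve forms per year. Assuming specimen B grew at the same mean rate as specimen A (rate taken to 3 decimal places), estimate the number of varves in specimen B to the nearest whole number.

Specimen A: adjusted count: 19863 − 10 + 9 = 19862 varves.
A: Mean rate = 6281.0 mm / 19862 years ≈ 0.316 mm per year.
B spans 1449.2 / 0.316 = 4586.08 years ≈ 4586 varves.

4586 varves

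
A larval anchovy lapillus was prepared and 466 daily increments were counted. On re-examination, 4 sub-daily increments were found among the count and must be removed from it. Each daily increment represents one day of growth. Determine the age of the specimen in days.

Adjusted count: 466 − 4 = 462 daily increments.
With a one-to-one daily increment periodicity this is 462 days.

462 days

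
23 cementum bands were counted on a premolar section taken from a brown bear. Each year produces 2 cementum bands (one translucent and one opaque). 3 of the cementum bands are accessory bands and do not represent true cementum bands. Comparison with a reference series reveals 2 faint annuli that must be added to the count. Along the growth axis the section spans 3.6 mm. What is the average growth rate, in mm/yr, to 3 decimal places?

After corrections the count is 23 − 3 + 2 = 22 cementum bands.
With 2 cementum bands per year, 22 / 2 = 11 years.
Mean rate = 3.6 mm / 11 years ≈ 0.327 mm/yr.

0.327 mm/yr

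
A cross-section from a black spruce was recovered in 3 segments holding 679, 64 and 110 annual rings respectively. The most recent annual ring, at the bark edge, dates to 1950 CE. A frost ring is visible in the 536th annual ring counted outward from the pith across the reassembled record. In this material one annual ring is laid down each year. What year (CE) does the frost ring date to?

1633 CE

Total annual rings = 679 + 64 + 110 = 853.
The frost ring sits at annual ring 536 from the pith, so 853 − 536 = 317 annual rings formed after it.
Counting back 317 years from 1950 CE places the frost ring in 1950 − 317 = 1633 CE.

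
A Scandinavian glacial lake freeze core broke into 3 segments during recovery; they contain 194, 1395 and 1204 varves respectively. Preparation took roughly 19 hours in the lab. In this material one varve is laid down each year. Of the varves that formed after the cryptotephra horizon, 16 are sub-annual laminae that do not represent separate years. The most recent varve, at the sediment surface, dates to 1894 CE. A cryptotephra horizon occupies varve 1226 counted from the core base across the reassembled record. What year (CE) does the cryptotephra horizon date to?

343 CE

Total varves = 194 + 1395 + 1204 = 2793.
Between varve 1226 and the sediment surface there are 2793 − 1226 = 1567 varves.
Removing the 16 false varves leaves 1567 − 16 = 1551 true varves beyond the cryptotephra horizon.
1894 − 1551 = 343 CE.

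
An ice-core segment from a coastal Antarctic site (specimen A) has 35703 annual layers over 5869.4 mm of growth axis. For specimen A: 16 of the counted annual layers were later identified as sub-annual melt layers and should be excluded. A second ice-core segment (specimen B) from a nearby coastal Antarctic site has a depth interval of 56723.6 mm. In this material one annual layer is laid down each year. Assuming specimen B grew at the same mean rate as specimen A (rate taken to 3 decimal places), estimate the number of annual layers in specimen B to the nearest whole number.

Specimen A: correcting the raw count gives 35703 − 16 = 35687 true annual layers.
A: 5869.4 mm over 35687 years gives 5869.4 / 35687 ≈ 0.164 mm per year.
B spans 56723.6 / 0.164 = 345875.61 years ≈ 345876 annual layers.

345876 annual layers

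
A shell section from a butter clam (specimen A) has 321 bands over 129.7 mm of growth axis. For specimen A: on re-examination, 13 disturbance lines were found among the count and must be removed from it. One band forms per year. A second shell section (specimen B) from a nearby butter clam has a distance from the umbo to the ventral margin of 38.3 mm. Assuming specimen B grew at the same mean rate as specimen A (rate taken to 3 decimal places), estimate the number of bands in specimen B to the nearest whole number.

Specimen A: true band count = 321 − 13 = 308.
A: Extension rate ≈ 129.7 / 308 = 0.421 mm/yr.
For B, 38.3 / 0.421 = 90.97 years ≈ 91 bands.

91 bands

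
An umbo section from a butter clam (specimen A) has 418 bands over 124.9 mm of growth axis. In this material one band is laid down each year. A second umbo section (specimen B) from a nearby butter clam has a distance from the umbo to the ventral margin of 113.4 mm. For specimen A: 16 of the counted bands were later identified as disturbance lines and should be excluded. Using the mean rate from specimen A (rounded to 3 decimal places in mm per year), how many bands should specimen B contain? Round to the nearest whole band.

Specimen A: true band count = 418 − 16 = 402.
A: Extension rate ≈ 124.9 / 402 = 0.311 mm/yr.
Specimen B: 113.4 mm / 0.311 mm per year = 364.63 years ≈ 365 bands.

365 bands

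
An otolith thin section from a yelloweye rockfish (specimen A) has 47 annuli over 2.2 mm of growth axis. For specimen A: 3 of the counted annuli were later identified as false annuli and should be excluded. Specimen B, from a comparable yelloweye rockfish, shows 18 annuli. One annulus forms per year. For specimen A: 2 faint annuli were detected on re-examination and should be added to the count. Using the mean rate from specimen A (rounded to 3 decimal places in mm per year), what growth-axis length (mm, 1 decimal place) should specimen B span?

0.9 mm

Specimen A: true annulus count = 47 − 3 + 2 = 46.
A: 2.2 mm over 46 years gives 2.2 / 46 ≈ 0.048 mm/year.
For B, 0.048 mm/year × 18 years = 0.9 mm.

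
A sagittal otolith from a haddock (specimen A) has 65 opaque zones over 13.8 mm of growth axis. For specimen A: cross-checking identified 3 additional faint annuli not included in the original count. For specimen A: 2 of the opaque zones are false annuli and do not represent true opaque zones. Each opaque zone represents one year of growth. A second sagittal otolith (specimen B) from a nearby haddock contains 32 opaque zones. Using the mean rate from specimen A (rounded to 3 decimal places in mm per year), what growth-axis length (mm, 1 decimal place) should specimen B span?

6.7 mm

Specimen A: true opaque zone count = 65 − 2 + 3 = 66.
A: Mean rate = 13.8 mm / 66 years ≈ 0.209 mm/yr.
For B, 0.209 mm/year × 32 years = 6.7 mm.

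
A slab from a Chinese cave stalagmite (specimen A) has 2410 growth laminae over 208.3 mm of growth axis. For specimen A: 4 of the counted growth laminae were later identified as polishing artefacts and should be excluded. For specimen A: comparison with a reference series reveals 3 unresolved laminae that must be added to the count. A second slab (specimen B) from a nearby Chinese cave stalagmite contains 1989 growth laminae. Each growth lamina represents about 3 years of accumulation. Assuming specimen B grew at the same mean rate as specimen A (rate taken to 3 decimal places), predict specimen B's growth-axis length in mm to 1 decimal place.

Specimen A: true growth lamina count = 2410 − 4 + 3 = 2409.
Specimen A: multiplying by 3 years per growth lamina: 2409 × 3 = 7227 years.
A: Extension rate ≈ 208.3 / 7227 = 0.029 mm per year.
Specimen B: 1989 growth laminae at 3 years each span 1989 × 3 = 5967 years. For B, 0.029 mm/year × 5967 years = 173.0 mm.

173.0 mm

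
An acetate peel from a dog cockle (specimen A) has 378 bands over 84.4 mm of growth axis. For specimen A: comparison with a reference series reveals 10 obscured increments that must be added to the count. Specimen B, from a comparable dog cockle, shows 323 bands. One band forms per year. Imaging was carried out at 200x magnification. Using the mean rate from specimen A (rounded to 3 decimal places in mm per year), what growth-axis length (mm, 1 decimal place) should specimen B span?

70.4 mm

Specimen A: correcting the raw count gives 378 + 10 = 388 true bands.
A: 84.4 mm over 388 years gives 84.4 / 388 ≈ 0.218 mm/yr.
Length of B = 0.218 × 323 = 70.4 mm.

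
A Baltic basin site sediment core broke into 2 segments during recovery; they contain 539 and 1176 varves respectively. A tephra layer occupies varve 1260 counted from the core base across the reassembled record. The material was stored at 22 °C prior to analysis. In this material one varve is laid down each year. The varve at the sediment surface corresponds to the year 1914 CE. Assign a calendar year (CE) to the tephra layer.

1459 CE

Total varves = 539 + 1176 = 1715.
The tephra layer sits at varve 1260 from the core base, so 1715 − 1260 = 455 varves formed after it.
The varve at the sediment surface is 1914 CE, so the tephra layer dates to 1914 − 455 = 1459 CE.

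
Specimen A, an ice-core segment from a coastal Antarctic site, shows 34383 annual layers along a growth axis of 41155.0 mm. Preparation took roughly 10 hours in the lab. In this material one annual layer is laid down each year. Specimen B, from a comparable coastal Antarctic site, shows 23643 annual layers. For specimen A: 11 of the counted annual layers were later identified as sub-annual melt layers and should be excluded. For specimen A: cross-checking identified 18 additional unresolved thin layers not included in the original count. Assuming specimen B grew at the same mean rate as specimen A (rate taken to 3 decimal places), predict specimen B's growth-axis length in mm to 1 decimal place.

28300.7 mm

Specimen A: correcting the raw count gives 34383 − 11 + 18 = 34390 true annual layers.
A: Extension rate ≈ 41155.0 / 34390 = 1.197 mm/yr.
Length of B = 1.197 × 23643 = 28300.7 mm.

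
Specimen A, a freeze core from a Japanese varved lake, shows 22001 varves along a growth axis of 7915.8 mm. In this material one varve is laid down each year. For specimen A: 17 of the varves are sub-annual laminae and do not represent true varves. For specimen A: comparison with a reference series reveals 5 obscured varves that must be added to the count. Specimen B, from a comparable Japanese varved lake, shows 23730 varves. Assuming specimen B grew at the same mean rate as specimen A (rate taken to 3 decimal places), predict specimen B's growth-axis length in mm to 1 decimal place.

Specimen A: correcting the raw count gives 22001 − 17 + 5 = 21989 true varves.
A: Extension rate ≈ 7915.8 / 21989 = 0.360 mm/year.
For B, 0.360 mm/year × 23730 years = 8542.8 mm.

8542.8 mm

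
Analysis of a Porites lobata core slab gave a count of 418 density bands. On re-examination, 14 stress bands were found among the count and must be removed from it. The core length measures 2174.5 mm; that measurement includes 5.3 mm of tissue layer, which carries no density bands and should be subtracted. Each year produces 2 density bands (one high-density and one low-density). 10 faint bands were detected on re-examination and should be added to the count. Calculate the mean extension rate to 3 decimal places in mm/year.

10.479 mm/year

Correcting the raw count gives 418 − 14 + 10 = 414 true density bands.
414 density bands at 2 per year is 414 / 2 = 207 years.
Removing the 5.3 mm offcut leaves 2174.5 − 5.3 = 2169.2 mm.
Mean rate = 2169.2 mm / 207 years ≈ 10.479 mm/year.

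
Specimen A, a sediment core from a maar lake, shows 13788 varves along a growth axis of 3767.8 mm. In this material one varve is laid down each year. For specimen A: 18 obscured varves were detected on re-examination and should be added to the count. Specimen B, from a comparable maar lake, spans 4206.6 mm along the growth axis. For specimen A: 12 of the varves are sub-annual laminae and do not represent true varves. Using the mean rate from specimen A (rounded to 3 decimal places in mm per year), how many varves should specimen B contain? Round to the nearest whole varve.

Specimen A: true varve count = 13788 − 12 + 18 = 13794.
A: Extension rate ≈ 3767.8 / 13794 = 0.273 mm/yr.
For B, 4206.6 / 0.273 = 15408.79 years ≈ 15409 varves.

15409 varves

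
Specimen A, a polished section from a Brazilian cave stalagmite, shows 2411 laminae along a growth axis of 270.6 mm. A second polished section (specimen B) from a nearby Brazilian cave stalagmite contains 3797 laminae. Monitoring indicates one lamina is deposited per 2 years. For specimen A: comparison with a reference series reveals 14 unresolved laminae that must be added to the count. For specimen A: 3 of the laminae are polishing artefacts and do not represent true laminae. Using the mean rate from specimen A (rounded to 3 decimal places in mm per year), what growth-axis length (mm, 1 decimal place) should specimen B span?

425.3 mm

Specimen A: correcting the raw count gives 2411 − 3 + 14 = 2422 true laminae.
Specimen A: multiplying by 2 years per lamina: 2422 × 2 = 4844 years.
A: Extension rate ≈ 270.6 / 4844 = 0.056 mm/yr.
Specimen B: multiplying by 2 years per lamina: 3797 × 2 = 7594 years. B's length ≈ 0.056 × 7594 = 425.3 mm.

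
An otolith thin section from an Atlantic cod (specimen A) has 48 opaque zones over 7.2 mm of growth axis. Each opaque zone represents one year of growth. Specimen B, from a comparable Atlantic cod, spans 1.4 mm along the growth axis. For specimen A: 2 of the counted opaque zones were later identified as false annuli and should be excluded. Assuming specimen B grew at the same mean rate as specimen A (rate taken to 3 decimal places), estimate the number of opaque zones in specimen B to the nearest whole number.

9 opaque zones

Specimen A: correcting the raw count gives 48 − 2 = 46 true opaque zones.
A: Extension rate ≈ 7.2 / 46 = 0.157 mm per year.
Specimen B: 1.4 mm / 0.157 mm per year = 8.92 years ≈ 9 opaque zones.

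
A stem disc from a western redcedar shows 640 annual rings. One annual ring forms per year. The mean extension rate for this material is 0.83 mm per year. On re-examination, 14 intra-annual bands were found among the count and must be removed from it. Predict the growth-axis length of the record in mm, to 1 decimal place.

519.6 mm

True annual ring count = 640 − 14 = 626.
626 years at 0.83 mm/year gives 0.83 × 626 = 519.6 mm.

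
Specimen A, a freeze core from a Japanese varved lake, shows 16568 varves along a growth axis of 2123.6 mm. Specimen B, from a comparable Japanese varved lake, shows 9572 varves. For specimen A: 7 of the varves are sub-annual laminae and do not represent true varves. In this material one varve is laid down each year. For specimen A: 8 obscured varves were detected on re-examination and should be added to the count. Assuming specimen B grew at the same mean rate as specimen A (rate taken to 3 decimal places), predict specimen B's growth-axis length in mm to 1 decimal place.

Specimen A: correcting the raw count gives 16568 − 7 + 8 = 16569 true varves.
A: Extension rate ≈ 2123.6 / 16569 = 0.128 mm/yr.
Length of B = 0.128 × 9572 = 1225.2 mm.

1225.2 mm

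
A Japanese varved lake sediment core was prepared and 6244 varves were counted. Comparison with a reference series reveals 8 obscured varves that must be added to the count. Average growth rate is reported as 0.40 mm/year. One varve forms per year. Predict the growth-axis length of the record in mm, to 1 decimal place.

2500.8 mm

After corrections the count is 6244 + 8 = 6252 varves.
Length ≈ 0.40 × 6252 = 2500.8 mm.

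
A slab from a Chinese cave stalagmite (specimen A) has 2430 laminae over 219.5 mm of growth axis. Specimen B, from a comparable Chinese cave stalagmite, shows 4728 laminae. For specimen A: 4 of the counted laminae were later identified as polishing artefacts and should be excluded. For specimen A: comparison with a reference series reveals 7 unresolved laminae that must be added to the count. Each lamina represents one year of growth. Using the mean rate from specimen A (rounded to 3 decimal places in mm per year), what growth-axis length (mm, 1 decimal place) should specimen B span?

425.5 mm

Specimen A: after corrections the count is 2430 − 4 + 7 = 2433 laminae.
A: 219.5 mm over 2433 years gives 219.5 / 2433 ≈ 0.090 mm/year.
B's length ≈ 0.090 × 4728 = 425.5 mm.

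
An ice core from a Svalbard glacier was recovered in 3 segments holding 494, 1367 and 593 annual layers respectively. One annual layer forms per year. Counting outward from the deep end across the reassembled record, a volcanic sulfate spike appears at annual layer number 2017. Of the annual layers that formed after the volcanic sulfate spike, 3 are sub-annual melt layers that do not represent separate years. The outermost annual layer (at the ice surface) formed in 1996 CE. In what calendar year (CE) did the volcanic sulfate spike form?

Total annual layers = 494 + 1367 + 593 = 2454.
2454 − 2017 = 437 annual layers lie beyond the volcanic sulfate spike toward the ice surface.
Excluding 3 false annual layers: 437 − 3 = 434.
Counting back 434 years from 1996 CE places the volcanic sulfate spike in 1996 − 434 = 1562 CE.

1562 CE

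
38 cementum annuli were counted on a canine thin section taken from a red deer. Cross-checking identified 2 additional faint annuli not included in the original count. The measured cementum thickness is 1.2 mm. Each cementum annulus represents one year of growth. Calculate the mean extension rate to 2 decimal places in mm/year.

After corrections the count is 38 + 2 = 40 cementum annuli.
Mean rate = 1.2 mm / 40 years ≈ 0.03 mm/year.

0.03 mm/year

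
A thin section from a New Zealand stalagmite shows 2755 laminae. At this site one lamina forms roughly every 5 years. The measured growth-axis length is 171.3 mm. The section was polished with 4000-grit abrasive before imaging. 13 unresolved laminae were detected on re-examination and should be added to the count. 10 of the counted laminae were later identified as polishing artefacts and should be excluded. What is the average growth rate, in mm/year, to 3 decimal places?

0.012 mm/year

True lamina count = 2755 − 10 + 13 = 2758.
Multiplying by 5 years per lamina: 2758 × 5 = 13790 years.
171.3 mm over 13790 years gives 171.3 / 13790 ≈ 0.012 mm/year.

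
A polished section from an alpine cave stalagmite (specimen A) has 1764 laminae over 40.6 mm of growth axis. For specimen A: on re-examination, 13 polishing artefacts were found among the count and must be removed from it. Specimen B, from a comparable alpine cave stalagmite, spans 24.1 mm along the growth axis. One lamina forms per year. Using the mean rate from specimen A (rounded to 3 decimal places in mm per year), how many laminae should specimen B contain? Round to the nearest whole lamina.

Specimen A: adjusted count: 1764 − 13 = 1751 laminae.
A: Extension rate ≈ 40.6 / 1751 = 0.023 mm/year.
B spans 24.1 / 0.023 = 1047.83 years ≈ 1048 laminae.

1048 laminae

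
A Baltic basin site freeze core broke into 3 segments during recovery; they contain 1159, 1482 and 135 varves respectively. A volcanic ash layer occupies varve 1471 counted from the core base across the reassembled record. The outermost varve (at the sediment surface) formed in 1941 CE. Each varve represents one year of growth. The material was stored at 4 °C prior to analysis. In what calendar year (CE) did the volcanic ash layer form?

Total varves = 1159 + 1482 + 135 = 2776.
The volcanic ash layer sits at varve 1471 from the core base, so 2776 − 1471 = 1305 varves formed after it.
1941 − 1305 = 636 CE.

636 CE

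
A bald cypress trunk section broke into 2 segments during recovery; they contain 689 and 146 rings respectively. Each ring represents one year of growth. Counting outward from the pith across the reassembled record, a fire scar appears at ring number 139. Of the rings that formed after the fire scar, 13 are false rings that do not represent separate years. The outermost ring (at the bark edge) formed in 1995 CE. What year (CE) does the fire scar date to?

1312 CE

Total rings = 689 + 146 = 835.
The fire scar sits at ring 139 from the pith, so 835 − 139 = 696 rings formed after it.
Removing the 13 false rings leaves 696 − 13 = 683 true rings beyond the fire scar.
1995 − 683 = 1312 CE.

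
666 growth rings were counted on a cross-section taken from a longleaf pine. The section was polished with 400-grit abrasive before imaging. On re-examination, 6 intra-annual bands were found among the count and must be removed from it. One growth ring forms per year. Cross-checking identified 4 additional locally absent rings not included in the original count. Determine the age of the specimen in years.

664 yr

Adjusted count: 666 − 6 + 4 = 664 growth rings.
One growth ring per year makes the duration 664 years.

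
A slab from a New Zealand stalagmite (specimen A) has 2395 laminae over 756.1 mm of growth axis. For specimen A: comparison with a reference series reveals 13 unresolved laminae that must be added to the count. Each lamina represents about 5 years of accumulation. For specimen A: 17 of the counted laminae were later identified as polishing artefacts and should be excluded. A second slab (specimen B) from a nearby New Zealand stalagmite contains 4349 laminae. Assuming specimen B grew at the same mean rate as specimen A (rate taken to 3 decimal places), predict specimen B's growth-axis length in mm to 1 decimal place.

1369.9 mm

Specimen A: adjusted count: 2395 − 17 + 13 = 2391 laminae.
Specimen A: multiplying by 5 years per lamina: 2391 × 5 = 11955 years.
A: Extension rate ≈ 756.1 / 11955 = 0.063 mm/yr.
Specimen B: multiplying by 5 years per lamina: 4349 × 5 = 21745 years. B's length ≈ 0.063 × 21745 = 1369.9 mm.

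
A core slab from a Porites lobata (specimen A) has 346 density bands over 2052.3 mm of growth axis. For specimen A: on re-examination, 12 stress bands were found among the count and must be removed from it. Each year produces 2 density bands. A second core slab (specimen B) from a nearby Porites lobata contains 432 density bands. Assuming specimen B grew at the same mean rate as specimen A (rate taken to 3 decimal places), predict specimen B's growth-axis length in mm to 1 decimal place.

Specimen A: after corrections the count is 346 − 12 = 334 density bands.
Specimen A: dividing by 2 density bands per year: 334 / 2 = 167 years.
A: Mean rate = 2052.3 mm / 167 years ≈ 12.289 mm per year.
Specimen B: dividing by 2 density bands per year: 432 / 2 = 216 years. B's length ≈ 12.289 × 216 = 2654.4 mm.

2654.4 mm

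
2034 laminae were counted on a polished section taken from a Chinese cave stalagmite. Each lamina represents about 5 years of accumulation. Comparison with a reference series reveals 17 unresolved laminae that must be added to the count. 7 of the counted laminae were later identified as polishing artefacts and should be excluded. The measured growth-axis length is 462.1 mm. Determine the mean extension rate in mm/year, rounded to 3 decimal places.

0.045 mm/year

After corrections the count is 2034 − 7 + 17 = 2044 laminae.
2044 laminae at 5 years each span 2044 × 5 = 10220 years.
Extension rate ≈ 462.1 / 10220 = 0.045 mm/year.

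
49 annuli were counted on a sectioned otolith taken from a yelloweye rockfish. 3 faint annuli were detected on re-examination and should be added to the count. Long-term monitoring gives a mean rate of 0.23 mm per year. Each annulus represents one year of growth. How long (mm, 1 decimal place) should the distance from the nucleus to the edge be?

Adjusted count: 49 + 3 = 52 annuli.
Predicted length = 0.23 mm/year × 52 years = 12.0 mm.

12.0 mm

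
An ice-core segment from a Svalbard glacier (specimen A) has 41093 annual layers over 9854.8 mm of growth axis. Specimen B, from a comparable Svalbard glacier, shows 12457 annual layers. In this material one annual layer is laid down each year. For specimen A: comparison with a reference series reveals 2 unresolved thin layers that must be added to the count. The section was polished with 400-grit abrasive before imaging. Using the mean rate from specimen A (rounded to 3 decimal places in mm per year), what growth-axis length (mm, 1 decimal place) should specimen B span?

Specimen A: after corrections the count is 41093 + 2 = 41095 annual layers.
A: 9854.8 mm over 41095 years gives 9854.8 / 41095 ≈ 0.240 mm/year.
For B, 0.240 mm/year × 12457 years = 2989.7 mm.

2989.7 mm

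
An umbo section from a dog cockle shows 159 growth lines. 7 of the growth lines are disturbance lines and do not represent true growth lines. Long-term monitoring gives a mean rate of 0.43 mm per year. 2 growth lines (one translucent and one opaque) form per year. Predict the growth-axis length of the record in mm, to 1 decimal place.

Adjusted count: 159 − 7 = 152 growth lines.
152 growth lines at 2 per year is 152 / 2 = 76 years.
76 years at 0.43 mm/year gives 0.43 × 76 = 32.7 mm.

32.7 mm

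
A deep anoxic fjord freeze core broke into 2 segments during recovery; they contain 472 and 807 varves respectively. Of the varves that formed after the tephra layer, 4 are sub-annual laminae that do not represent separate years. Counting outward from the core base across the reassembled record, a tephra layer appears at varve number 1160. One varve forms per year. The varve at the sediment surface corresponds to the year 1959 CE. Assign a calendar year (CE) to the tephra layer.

1844 CE

Total varves = 472 + 807 = 1279.
1279 − 1160 = 119 varves lie beyond the tephra layer toward the sediment surface.
Excluding 4 false varves: 119 − 4 = 115.
1959 − 115 = 1844 CE.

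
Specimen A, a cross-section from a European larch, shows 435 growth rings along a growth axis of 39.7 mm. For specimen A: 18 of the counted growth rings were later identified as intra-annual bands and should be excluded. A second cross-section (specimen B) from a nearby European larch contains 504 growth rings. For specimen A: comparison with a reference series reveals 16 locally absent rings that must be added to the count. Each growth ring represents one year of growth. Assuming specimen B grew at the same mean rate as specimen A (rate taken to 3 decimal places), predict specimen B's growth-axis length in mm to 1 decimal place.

Specimen A: correcting the raw count gives 435 − 18 + 16 = 433 true growth rings.
A: Extension rate ≈ 39.7 / 433 = 0.092 mm per year.
Length of B = 0.092 × 504 = 46.4 mm.

46.4 mm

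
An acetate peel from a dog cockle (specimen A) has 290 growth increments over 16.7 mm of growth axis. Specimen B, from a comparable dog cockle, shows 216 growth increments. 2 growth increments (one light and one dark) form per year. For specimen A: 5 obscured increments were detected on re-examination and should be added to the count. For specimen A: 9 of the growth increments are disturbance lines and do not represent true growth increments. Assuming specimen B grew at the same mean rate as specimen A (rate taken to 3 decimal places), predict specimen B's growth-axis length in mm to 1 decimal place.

Specimen A: true growth increment count = 290 − 9 + 5 = 286.
Specimen A: 286 growth increments at 2 per year is 286 / 2 = 143 years.
A: Extension rate ≈ 16.7 / 143 = 0.117 mm/year.
Specimen B: 216 growth increments at 2 per year is 216 / 2 = 108 years. Length of B = 0.117 × 108 = 12.6 mm.

12.6 mm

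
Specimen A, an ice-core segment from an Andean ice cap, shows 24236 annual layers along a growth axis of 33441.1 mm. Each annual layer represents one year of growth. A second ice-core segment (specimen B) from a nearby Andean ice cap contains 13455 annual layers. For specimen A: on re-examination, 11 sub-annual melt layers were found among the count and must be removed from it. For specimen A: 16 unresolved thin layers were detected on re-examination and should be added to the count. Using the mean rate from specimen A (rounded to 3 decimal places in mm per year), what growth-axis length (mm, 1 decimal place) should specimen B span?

18567.9 mm

Specimen A: true annual layer count = 24236 − 11 + 16 = 24241.
A: Extension rate ≈ 33441.1 / 24241 = 1.380 mm per year.
B's length ≈ 1.380 × 13455 = 18567.9 mm.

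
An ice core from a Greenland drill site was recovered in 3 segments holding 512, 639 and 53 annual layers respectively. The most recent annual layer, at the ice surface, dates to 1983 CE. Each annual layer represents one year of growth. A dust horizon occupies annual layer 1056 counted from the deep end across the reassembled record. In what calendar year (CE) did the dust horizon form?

Total annual layers = 512 + 639 + 53 = 1204.
The dust horizon sits at annual layer 1056 from the deep end, so 1204 − 1056 = 148 annual layers formed after it.
The annual layer at the ice surface is 1983 CE, so the dust horizon dates to 1983 − 148 = 1835 CE.

1835 CE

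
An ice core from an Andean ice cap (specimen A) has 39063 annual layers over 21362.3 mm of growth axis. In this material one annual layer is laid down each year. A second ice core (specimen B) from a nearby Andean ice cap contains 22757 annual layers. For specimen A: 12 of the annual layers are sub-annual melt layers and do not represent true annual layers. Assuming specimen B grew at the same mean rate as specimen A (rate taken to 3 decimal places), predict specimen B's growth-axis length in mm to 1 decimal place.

12448.1 mm

Specimen A: adjusted count: 39063 − 12 = 39051 annual layers.
A: Extension rate ≈ 21362.3 / 39051 = 0.547 mm/year.
For B, 0.547 mm/year × 22757 years = 12448.1 mm.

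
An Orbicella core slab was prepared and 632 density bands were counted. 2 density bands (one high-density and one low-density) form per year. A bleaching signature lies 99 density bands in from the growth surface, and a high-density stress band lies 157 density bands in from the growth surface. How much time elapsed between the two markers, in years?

29 years

The two markers are separated by 157 − 99 = 58 density bands.
With 2 density bands per year, 58 / 2 = 29 years.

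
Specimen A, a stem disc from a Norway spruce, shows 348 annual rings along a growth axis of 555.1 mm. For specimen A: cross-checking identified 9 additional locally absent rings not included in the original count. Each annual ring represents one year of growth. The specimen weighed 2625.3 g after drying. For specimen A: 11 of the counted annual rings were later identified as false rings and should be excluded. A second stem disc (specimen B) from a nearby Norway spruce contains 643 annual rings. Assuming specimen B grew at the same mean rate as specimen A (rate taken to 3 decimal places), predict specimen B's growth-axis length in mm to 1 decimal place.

Specimen A: correcting the raw count gives 348 − 11 + 9 = 346 true annual rings.
A: Mean rate = 555.1 mm / 346 years ≈ 1.604 mm/year.
For B, 1.604 mm/year × 643 years = 1031.4 mm.

1031.4 mm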